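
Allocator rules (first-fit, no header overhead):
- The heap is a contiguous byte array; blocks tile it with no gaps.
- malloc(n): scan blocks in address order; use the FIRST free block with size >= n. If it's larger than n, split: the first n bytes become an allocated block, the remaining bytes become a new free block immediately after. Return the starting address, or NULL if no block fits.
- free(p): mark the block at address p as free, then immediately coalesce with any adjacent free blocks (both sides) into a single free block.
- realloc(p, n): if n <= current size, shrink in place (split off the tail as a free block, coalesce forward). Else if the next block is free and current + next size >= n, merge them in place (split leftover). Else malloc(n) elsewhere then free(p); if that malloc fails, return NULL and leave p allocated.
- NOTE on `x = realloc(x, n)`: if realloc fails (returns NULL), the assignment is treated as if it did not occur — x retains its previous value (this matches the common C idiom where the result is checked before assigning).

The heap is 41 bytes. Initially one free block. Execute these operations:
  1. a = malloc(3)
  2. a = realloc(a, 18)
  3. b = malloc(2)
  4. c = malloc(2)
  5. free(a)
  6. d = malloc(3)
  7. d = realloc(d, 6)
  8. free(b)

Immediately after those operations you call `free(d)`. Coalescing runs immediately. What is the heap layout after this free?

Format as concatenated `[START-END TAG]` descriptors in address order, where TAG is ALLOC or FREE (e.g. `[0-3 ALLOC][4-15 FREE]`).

Op 1: a = malloc(3) -> a = 0; heap: [0-2 ALLOC][3-40 FREE]
Op 2: a = realloc(a, 18) -> a = 0; heap: [0-17 ALLOC][18-40 FREE]
Op 3: b = malloc(2) -> b = 18; heap: [0-17 ALLOC][18-19 ALLOC][20-40 FREE]
Op 4: c = malloc(2) -> c = 20; heap: [0-17 ALLOC][18-19 ALLOC][20-21 ALLOC][22-40 FREE]
Op 5: free(a) -> (freed a); heap: [0-17 FREE][18-19 ALLOC][20-21 ALLOC][22-40 FREE]
Op 6: d = malloc(3) -> d = 0; heap: [0-2 ALLOC][3-17 FREE][18-19 ALLOC][20-21 ALLOC][22-40 FREE]
Op 7: d = realloc(d, 6) -> d = 0; heap: [0-5 ALLOC][6-17 FREE][18-19 ALLOC][20-21 ALLOC][22-40 FREE]
Op 8: free(b) -> (freed b); heap: [0-5 ALLOC][6-19 FREE][20-21 ALLOC][22-40 FREE]
free(d): d = 0 -> block [0-5 ALLOC]; mark free, coalesce with adjacent free neighbors -> [0-19 FREE][20-21 ALLOC][22-40 FREE]

Answer: [0-19 FREE][20-21 ALLOC][22-40 FREE]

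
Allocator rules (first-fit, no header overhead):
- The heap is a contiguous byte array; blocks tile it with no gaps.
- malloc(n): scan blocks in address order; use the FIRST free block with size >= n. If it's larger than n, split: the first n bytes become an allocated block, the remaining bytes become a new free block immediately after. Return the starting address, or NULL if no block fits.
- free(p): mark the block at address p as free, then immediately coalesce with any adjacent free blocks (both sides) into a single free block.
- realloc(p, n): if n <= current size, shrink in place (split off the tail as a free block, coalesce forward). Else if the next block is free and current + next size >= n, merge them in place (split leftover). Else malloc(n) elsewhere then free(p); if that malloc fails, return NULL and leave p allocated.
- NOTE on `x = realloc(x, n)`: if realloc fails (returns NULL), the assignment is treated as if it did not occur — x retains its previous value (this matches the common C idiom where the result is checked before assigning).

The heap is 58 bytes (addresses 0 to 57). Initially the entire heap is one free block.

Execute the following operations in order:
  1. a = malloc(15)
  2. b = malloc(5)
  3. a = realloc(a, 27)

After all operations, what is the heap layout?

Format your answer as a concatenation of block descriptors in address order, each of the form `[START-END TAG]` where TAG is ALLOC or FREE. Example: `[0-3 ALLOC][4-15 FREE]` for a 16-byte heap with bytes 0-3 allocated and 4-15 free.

Op 1: a = malloc(15) -> a = 0; heap: [0-14 ALLOC][15-57 FREE]
Op 2: b = malloc(5) -> b = 15; heap: [0-14 ALLOC][15-19 ALLOC][20-57 FREE]
Op 3: a = realloc(a, 27) -> a = 20; heap: [0-14 FREE][15-19 ALLOC][20-46 ALLOC][47-57 FREE]

Answer: [0-14 FREE][15-19 ALLOC][20-46 ALLOC][47-57 FREE]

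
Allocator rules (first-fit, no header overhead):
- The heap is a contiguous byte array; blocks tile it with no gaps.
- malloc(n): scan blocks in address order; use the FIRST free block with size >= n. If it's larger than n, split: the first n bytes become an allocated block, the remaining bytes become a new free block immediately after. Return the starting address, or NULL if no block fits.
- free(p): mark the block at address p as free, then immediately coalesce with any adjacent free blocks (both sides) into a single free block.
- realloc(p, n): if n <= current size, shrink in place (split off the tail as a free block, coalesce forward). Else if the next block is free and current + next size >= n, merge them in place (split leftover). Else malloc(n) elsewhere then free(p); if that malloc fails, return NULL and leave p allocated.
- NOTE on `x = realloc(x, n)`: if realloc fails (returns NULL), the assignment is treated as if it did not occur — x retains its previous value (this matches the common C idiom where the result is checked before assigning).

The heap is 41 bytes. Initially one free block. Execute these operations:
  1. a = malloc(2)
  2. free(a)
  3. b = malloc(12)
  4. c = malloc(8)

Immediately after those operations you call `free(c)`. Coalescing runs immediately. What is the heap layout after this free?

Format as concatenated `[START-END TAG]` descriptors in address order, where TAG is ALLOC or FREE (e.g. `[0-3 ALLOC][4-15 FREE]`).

Op 1: a = malloc(2) -> a = 0; heap: [0-1 ALLOC][2-40 FREE]
Op 2: free(a) -> (freed a); heap: [0-40 FREE]
Op 3: b = malloc(12) -> b = 0; heap: [0-11 ALLOC][12-40 FREE]
Op 4: c = malloc(8) -> c = 12; heap: [0-11 ALLOC][12-19 ALLOC][20-40 FREE]
free(c): c = 12 -> block [12-19 ALLOC]; mark free, coalesce with adjacent free neighbors -> [0-11 ALLOC][12-40 FREE]

Answer: [0-11 ALLOC][12-40 FREE]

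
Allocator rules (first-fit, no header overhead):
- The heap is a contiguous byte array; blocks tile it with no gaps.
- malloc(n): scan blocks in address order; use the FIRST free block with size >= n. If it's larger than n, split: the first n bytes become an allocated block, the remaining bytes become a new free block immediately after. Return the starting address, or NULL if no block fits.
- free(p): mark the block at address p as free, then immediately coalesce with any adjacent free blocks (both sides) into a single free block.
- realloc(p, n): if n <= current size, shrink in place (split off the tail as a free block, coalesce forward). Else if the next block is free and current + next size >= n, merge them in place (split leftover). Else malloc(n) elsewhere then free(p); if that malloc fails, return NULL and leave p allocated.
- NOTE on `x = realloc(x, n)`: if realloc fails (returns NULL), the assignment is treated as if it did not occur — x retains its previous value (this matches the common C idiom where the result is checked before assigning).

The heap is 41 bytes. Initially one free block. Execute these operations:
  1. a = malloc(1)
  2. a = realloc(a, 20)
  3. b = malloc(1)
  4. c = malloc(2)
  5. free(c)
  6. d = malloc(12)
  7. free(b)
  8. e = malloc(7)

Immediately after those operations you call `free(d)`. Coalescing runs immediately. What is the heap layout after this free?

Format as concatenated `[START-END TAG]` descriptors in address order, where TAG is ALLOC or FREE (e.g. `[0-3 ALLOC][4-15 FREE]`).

Op 1: a = malloc(1) -> a = 0; heap: [0-0 ALLOC][1-40 FREE]
Op 2: a = realloc(a, 20) -> a = 0; heap: [0-19 ALLOC][20-40 FREE]
Op 3: b = malloc(1) -> b = 20; heap: [0-19 ALLOC][20-20 ALLOC][21-40 FREE]
Op 4: c = malloc(2) -> c = 21; heap: [0-19 ALLOC][20-20 ALLOC][21-22 ALLOC][23-40 FREE]
Op 5: free(c) -> (freed c); heap: [0-19 ALLOC][20-20 ALLOC][21-40 FREE]
Op 6: d = malloc(12) -> d = 21; heap: [0-19 ALLOC][20-20 ALLOC][21-32 ALLOC][33-40 FREE]
Op 7: free(b) -> (freed b); heap: [0-19 ALLOC][20-20 FREE][21-32 ALLOC][33-40 FREE]
Op 8: e = malloc(7) -> e = 33; heap: [0-19 ALLOC][20-20 FREE][21-32 ALLOC][33-39 ALLOC][40-40 FREE]
free(d): d = 21 -> block [21-32 ALLOC]; mark free, coalesce with adjacent free neighbors -> [0-19 ALLOC][20-32 FREE][33-39 ALLOC][40-40 FREE]

Answer: [0-19 ALLOC][20-32 FREE][33-39 ALLOC][40-40 FREE]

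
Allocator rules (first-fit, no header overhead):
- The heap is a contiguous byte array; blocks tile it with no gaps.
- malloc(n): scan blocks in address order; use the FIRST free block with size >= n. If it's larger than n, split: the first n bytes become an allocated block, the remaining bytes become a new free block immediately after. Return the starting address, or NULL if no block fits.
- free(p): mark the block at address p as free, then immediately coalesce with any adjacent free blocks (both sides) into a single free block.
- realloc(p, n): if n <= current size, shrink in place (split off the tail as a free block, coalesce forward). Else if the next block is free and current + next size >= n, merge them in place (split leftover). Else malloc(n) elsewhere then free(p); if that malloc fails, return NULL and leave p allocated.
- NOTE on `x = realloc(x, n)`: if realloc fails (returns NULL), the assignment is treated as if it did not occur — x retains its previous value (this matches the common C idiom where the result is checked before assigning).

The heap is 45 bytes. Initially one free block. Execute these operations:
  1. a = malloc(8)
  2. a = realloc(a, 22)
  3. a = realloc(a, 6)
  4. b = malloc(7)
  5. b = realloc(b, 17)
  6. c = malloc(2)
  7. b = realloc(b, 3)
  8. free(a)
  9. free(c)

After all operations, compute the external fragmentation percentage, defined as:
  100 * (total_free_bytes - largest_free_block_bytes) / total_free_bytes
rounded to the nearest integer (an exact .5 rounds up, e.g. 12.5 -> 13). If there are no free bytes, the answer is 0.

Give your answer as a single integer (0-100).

Answer: 14

Derivation:
Op 1: a = malloc(8) -> a = 0; heap: [0-7 ALLOC][8-44 FREE]
Op 2: a = realloc(a, 22) -> a = 0; heap: [0-21 ALLOC][22-44 FREE]
Op 3: a = realloc(a, 6) -> a = 0; heap: [0-5 ALLOC][6-44 FREE]
Op 4: b = malloc(7) -> b = 6; heap: [0-5 ALLOC][6-12 ALLOC][13-44 FREE]
Op 5: b = realloc(b, 17) -> b = 6; heap: [0-5 ALLOC][6-22 ALLOC][23-44 FREE]
Op 6: c = malloc(2) -> c = 23; heap: [0-5 ALLOC][6-22 ALLOC][23-24 ALLOC][25-44 FREE]
Op 7: b = realloc(b, 3) -> b = 6; heap: [0-5 ALLOC][6-8 ALLOC][9-22 FREE][23-24 ALLOC][25-44 FREE]
Op 8: free(a) -> (freed a); heap: [0-5 FREE][6-8 ALLOC][9-22 FREE][23-24 ALLOC][25-44 FREE]
Op 9: free(c) -> (freed c); heap: [0-5 FREE][6-8 ALLOC][9-44 FREE]
Free blocks: [6 36] total_free=42 largest=36 -> 100*(42-36)/42 = 600/42 ≈ 14.286 -> rounds to 14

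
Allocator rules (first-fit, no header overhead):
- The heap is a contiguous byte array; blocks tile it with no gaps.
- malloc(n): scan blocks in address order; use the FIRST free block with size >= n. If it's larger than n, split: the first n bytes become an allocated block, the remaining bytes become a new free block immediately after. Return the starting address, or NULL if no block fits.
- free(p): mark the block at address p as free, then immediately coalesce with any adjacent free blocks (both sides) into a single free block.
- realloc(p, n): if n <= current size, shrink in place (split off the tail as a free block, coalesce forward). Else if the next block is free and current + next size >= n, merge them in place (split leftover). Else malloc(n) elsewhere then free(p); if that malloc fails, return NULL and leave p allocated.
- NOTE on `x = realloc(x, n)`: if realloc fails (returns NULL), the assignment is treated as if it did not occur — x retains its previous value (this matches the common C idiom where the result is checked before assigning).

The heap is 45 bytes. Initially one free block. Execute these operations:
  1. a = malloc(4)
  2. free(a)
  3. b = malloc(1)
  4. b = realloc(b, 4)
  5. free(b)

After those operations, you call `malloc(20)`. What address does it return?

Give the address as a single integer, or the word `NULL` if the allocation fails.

Answer: 0

Derivation:
Op 1: a = malloc(4) -> a = 0; heap: [0-3 ALLOC][4-44 FREE]
Op 2: free(a) -> (freed a); heap: [0-44 FREE]
Op 3: b = malloc(1) -> b = 0; heap: [0-0 ALLOC][1-44 FREE]
Op 4: b = realloc(b, 4) -> b = 0; heap: [0-3 ALLOC][4-44 FREE]
Op 5: free(b) -> (freed b); heap: [0-44 FREE]
malloc(20): first-fit scan over [0-44 FREE] -> 0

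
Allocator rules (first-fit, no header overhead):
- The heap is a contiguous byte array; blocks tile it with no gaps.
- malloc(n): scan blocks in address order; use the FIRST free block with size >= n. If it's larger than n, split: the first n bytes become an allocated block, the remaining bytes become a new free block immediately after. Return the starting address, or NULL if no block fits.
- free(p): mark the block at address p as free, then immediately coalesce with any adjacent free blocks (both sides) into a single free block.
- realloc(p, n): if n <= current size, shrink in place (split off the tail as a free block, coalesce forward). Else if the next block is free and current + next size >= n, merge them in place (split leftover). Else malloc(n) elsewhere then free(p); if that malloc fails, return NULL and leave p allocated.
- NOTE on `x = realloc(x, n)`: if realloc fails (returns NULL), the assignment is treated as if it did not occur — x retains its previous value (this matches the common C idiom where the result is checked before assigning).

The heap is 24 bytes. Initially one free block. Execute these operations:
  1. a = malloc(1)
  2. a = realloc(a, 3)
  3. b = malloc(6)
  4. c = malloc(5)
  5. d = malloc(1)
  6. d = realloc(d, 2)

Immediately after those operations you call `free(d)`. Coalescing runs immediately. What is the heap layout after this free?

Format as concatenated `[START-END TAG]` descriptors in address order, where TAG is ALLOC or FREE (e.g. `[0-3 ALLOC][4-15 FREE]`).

Op 1: a = malloc(1) -> a = 0; heap: [0-0 ALLOC][1-23 FREE]
Op 2: a = realloc(a, 3) -> a = 0; heap: [0-2 ALLOC][3-23 FREE]
Op 3: b = malloc(6) -> b = 3; heap: [0-2 ALLOC][3-8 ALLOC][9-23 FREE]
Op 4: c = malloc(5) -> c = 9; heap: [0-2 ALLOC][3-8 ALLOC][9-13 ALLOC][14-23 FREE]
Op 5: d = malloc(1) -> d = 14; heap: [0-2 ALLOC][3-8 ALLOC][9-13 ALLOC][14-14 ALLOC][15-23 FREE]
Op 6: d = realloc(d, 2) -> d = 14; heap: [0-2 ALLOC][3-8 ALLOC][9-13 ALLOC][14-15 ALLOC][16-23 FREE]
free(d): d = 14 -> block [14-15 ALLOC]; mark free, coalesce with adjacent free neighbors -> [0-2 ALLOC][3-8 ALLOC][9-13 ALLOC][14-23 FREE]

Answer: [0-2 ALLOC][3-8 ALLOC][9-13 ALLOC][14-23 FREE]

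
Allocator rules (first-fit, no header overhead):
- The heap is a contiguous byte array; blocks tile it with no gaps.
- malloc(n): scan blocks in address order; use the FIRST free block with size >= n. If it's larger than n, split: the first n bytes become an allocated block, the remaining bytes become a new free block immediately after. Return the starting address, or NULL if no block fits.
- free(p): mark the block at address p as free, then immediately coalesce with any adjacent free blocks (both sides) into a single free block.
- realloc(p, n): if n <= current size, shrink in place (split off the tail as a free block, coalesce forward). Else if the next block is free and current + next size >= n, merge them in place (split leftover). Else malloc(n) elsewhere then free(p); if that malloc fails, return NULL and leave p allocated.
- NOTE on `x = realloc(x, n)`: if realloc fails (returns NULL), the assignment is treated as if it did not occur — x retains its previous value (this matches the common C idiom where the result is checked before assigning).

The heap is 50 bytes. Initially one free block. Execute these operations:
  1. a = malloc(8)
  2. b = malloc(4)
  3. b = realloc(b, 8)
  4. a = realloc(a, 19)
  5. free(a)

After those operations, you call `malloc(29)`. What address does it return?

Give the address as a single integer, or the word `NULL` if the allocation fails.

Op 1: a = malloc(8) -> a = 0; heap: [0-7 ALLOC][8-49 FREE]
Op 2: b = malloc(4) -> b = 8; heap: [0-7 ALLOC][8-11 ALLOC][12-49 FREE]
Op 3: b = realloc(b, 8) -> b = 8; heap: [0-7 ALLOC][8-15 ALLOC][16-49 FREE]
Op 4: a = realloc(a, 19) -> a = 16; heap: [0-7 FREE][8-15 ALLOC][16-34 ALLOC][35-49 FREE]
Op 5: free(a) -> (freed a); heap: [0-7 FREE][8-15 ALLOC][16-49 FREE]
malloc(29): first-fit scan over [0-7 FREE][8-15 ALLOC][16-49 FREE] -> 16

Answer: 16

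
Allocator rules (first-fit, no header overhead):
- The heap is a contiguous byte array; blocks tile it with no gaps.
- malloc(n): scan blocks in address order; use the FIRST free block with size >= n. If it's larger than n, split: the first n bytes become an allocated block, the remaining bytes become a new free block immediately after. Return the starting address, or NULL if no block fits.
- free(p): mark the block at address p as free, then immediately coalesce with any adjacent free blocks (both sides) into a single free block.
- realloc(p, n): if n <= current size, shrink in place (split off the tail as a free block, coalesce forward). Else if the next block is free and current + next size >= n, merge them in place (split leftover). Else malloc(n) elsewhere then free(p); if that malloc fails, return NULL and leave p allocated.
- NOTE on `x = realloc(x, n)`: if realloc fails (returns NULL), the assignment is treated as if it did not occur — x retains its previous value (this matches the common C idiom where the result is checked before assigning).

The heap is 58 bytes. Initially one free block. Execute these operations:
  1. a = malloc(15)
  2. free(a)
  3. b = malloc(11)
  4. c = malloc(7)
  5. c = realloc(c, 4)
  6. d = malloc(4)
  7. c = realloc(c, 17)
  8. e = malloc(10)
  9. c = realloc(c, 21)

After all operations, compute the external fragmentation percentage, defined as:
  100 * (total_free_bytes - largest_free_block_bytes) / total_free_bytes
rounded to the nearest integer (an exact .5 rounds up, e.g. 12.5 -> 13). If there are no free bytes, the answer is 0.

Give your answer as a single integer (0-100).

Op 1: a = malloc(15) -> a = 0; heap: [0-14 ALLOC][15-57 FREE]
Op 2: free(a) -> (freed a); heap: [0-57 FREE]
Op 3: b = malloc(11) -> b = 0; heap: [0-10 ALLOC][11-57 FREE]
Op 4: c = malloc(7) -> c = 11; heap: [0-10 ALLOC][11-17 ALLOC][18-57 FREE]
Op 5: c = realloc(c, 4) -> c = 11; heap: [0-10 ALLOC][11-14 ALLOC][15-57 FREE]
Op 6: d = malloc(4) -> d = 15; heap: [0-10 ALLOC][11-14 ALLOC][15-18 ALLOC][19-57 FREE]
Op 7: c = realloc(c, 17) -> c = 19; heap: [0-10 ALLOC][11-14 FREE][15-18 ALLOC][19-35 ALLOC][36-57 FREE]
Op 8: e = malloc(10) -> e = 36; heap: [0-10 ALLOC][11-14 FREE][15-18 ALLOC][19-35 ALLOC][36-45 ALLOC][46-57 FREE]
Op 9: c = realloc(c, 21) -> NULL (c unchanged); heap: [0-10 ALLOC][11-14 FREE][15-18 ALLOC][19-35 ALLOC][36-45 ALLOC][46-57 FREE]
Free blocks: [4 12] total_free=16 largest=12 -> 100*(16-12)/16 = 400/16 = 25

Answer: 25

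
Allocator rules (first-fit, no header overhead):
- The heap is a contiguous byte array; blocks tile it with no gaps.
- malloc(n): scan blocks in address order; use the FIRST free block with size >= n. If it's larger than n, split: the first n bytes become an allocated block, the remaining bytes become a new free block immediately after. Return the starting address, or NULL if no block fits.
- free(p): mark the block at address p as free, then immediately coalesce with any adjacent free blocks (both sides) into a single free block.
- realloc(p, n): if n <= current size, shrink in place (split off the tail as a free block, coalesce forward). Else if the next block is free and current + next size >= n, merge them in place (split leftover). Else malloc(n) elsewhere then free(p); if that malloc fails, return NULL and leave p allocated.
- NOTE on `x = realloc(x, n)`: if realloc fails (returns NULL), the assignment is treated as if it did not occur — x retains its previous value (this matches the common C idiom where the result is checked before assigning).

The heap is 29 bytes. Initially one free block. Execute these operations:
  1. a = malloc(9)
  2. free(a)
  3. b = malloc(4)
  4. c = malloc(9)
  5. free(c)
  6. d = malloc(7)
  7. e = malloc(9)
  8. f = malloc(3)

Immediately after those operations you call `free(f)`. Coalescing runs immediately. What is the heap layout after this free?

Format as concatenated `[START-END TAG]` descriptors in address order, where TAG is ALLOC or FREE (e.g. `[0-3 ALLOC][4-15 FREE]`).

Answer: [0-3 ALLOC][4-10 ALLOC][11-19 ALLOC][20-28 FREE]

Derivation:
Op 1: a = malloc(9) -> a = 0; heap: [0-8 ALLOC][9-28 FREE]
Op 2: free(a) -> (freed a); heap: [0-28 FREE]
Op 3: b = malloc(4) -> b = 0; heap: [0-3 ALLOC][4-28 FREE]
Op 4: c = malloc(9) -> c = 4; heap: [0-3 ALLOC][4-12 ALLOC][13-28 FREE]
Op 5: free(c) -> (freed c); heap: [0-3 ALLOC][4-28 FREE]
Op 6: d = malloc(7) -> d = 4; heap: [0-3 ALLOC][4-10 ALLOC][11-28 FREE]
Op 7: e = malloc(9) -> e = 11; heap: [0-3 ALLOC][4-10 ALLOC][11-19 ALLOC][20-28 FREE]
Op 8: f = malloc(3) -> f = 20; heap: [0-3 ALLOC][4-10 ALLOC][11-19 ALLOC][20-22 ALLOC][23-28 FREE]
free(f): f = 20 -> block [20-22 ALLOC]; mark free, coalesce with adjacent free neighbors -> [0-3 ALLOC][4-10 ALLOC][11-19 ALLOC][20-28 FREE]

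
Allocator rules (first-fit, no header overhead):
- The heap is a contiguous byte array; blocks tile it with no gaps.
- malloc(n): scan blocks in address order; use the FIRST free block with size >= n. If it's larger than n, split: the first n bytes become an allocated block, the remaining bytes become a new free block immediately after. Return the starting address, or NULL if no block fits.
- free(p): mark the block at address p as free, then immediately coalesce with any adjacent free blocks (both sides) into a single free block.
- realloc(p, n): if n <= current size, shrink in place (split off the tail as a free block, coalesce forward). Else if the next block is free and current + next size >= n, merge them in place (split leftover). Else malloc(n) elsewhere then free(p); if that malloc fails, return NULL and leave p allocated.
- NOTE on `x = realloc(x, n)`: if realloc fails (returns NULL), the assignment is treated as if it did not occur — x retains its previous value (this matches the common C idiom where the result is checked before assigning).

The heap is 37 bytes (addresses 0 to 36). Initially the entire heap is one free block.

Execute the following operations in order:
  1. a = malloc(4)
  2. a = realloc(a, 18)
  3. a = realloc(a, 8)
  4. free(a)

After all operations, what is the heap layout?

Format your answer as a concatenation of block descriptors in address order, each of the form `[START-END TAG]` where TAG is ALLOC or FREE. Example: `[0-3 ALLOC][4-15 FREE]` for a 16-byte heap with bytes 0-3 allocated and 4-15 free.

Op 1: a = malloc(4) -> a = 0; heap: [0-3 ALLOC][4-36 FREE]
Op 2: a = realloc(a, 18) -> a = 0; heap: [0-17 ALLOC][18-36 FREE]
Op 3: a = realloc(a, 8) -> a = 0; heap: [0-7 ALLOC][8-36 FREE]
Op 4: free(a) -> (freed a); heap: [0-36 FREE]

Answer: [0-36 FREE]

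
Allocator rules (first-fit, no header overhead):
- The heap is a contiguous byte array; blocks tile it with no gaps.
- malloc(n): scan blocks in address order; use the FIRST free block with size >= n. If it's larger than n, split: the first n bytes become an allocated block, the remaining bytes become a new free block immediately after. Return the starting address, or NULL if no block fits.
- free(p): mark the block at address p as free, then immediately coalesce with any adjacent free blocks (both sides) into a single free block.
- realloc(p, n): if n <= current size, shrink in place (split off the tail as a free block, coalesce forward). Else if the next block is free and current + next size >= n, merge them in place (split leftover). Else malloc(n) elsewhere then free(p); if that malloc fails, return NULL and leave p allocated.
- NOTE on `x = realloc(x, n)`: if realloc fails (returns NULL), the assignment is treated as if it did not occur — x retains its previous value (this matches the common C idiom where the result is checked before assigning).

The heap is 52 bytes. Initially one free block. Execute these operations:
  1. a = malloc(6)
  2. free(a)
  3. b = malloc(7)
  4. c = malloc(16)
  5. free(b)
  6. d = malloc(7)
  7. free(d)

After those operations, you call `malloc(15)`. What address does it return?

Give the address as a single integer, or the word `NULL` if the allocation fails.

Op 1: a = malloc(6) -> a = 0; heap: [0-5 ALLOC][6-51 FREE]
Op 2: free(a) -> (freed a); heap: [0-51 FREE]
Op 3: b = malloc(7) -> b = 0; heap: [0-6 ALLOC][7-51 FREE]
Op 4: c = malloc(16) -> c = 7; heap: [0-6 ALLOC][7-22 ALLOC][23-51 FREE]
Op 5: free(b) -> (freed b); heap: [0-6 FREE][7-22 ALLOC][23-51 FREE]
Op 6: d = malloc(7) -> d = 0; heap: [0-6 ALLOC][7-22 ALLOC][23-51 FREE]
Op 7: free(d) -> (freed d); heap: [0-6 FREE][7-22 ALLOC][23-51 FREE]
malloc(15): first-fit scan over [0-6 FREE][7-22 ALLOC][23-51 FREE] -> 23

Answer: 23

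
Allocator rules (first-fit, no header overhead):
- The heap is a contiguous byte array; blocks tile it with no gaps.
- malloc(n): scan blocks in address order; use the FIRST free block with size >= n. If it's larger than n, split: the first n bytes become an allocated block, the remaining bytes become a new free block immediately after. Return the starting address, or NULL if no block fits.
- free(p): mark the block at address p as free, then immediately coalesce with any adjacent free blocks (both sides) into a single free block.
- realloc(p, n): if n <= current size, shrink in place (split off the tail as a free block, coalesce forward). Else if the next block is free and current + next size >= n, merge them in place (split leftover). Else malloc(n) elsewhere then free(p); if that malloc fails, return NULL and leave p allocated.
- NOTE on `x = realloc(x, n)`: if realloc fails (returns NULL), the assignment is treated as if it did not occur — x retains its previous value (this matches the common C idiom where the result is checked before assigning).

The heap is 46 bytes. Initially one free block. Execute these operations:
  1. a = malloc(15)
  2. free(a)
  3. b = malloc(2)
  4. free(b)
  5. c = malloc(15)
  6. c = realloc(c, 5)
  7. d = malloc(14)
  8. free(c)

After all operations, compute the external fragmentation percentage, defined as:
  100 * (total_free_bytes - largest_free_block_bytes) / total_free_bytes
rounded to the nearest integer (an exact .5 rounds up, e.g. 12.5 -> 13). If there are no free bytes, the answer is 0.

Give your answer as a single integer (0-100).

Answer: 16

Derivation:
Op 1: a = malloc(15) -> a = 0; heap: [0-14 ALLOC][15-45 FREE]
Op 2: free(a) -> (freed a); heap: [0-45 FREE]
Op 3: b = malloc(2) -> b = 0; heap: [0-1 ALLOC][2-45 FREE]
Op 4: free(b) -> (freed b); heap: [0-45 FREE]
Op 5: c = malloc(15) -> c = 0; heap: [0-14 ALLOC][15-45 FREE]
Op 6: c = realloc(c, 5) -> c = 0; heap: [0-4 ALLOC][5-45 FREE]
Op 7: d = malloc(14) -> d = 5; heap: [0-4 ALLOC][5-18 ALLOC][19-45 FREE]
Op 8: free(c) -> (freed c); heap: [0-4 FREE][5-18 ALLOC][19-45 FREE]
Free blocks: [5 27] total_free=32 largest=27 -> 100*(32-27)/32 = 500/32 = 15.625 -> rounds to 16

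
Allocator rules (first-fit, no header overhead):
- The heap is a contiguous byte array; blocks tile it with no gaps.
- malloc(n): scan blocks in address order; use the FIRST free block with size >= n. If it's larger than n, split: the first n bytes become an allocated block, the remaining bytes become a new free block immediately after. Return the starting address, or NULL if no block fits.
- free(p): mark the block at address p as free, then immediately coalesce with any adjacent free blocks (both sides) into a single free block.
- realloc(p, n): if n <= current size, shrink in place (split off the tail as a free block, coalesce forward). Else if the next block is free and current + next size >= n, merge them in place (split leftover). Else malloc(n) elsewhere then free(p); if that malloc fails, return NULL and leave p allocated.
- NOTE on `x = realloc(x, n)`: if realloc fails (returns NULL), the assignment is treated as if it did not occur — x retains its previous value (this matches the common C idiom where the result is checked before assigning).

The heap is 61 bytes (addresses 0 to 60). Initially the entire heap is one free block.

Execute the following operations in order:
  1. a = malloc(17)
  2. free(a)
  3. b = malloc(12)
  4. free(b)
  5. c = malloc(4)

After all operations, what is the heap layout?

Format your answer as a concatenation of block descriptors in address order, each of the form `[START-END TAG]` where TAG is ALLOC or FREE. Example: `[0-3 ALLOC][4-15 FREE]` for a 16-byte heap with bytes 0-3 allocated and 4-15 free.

Op 1: a = malloc(17) -> a = 0; heap: [0-16 ALLOC][17-60 FREE]
Op 2: free(a) -> (freed a); heap: [0-60 FREE]
Op 3: b = malloc(12) -> b = 0; heap: [0-11 ALLOC][12-60 FREE]
Op 4: free(b) -> (freed b); heap: [0-60 FREE]
Op 5: c = malloc(4) -> c = 0; heap: [0-3 ALLOC][4-60 FREE]

Answer: [0-3 ALLOC][4-60 FREE]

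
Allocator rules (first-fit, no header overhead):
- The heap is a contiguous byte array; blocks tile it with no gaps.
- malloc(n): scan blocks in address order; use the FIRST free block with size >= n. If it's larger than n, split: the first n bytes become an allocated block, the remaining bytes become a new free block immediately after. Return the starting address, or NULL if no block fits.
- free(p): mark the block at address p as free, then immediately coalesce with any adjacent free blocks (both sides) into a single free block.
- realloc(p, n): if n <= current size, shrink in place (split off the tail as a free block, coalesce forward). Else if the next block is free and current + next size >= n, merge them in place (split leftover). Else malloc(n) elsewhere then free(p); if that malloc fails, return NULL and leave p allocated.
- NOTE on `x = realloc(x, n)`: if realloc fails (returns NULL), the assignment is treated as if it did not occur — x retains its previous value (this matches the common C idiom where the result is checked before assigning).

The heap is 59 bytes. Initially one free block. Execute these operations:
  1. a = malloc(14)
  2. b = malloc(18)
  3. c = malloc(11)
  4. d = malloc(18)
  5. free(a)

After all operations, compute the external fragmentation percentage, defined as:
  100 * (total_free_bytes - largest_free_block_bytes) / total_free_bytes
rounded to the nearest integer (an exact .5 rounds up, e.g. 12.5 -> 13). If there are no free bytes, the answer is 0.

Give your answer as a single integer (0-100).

Op 1: a = malloc(14) -> a = 0; heap: [0-13 ALLOC][14-58 FREE]
Op 2: b = malloc(18) -> b = 14; heap: [0-13 ALLOC][14-31 ALLOC][32-58 FREE]
Op 3: c = malloc(11) -> c = 32; heap: [0-13 ALLOC][14-31 ALLOC][32-42 ALLOC][43-58 FREE]
Op 4: d = malloc(18) -> d = NULL; heap: [0-13 ALLOC][14-31 ALLOC][32-42 ALLOC][43-58 FREE]
Op 5: free(a) -> (freed a); heap: [0-13 FREE][14-31 ALLOC][32-42 ALLOC][43-58 FREE]
Free blocks: [14 16] total_free=30 largest=16 -> 100*(30-16)/30 = 1400/30 ≈ 46.667 -> rounds to 47

Answer: 47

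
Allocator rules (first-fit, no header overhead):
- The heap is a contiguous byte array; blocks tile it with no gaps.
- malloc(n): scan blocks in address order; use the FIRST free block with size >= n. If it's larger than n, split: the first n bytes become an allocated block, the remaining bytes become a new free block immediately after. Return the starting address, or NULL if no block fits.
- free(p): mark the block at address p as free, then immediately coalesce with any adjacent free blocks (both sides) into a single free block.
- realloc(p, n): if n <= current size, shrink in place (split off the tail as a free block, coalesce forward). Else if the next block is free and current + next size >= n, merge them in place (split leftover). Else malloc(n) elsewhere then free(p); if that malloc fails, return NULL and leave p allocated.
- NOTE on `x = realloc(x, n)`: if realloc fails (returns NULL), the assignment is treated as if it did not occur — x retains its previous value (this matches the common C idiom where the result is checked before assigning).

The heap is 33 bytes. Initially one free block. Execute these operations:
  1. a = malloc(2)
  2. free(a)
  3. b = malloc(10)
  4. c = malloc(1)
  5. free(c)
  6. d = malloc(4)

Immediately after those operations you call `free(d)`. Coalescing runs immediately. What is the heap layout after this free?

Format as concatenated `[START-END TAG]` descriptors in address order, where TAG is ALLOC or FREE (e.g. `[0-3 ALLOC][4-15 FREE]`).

Op 1: a = malloc(2) -> a = 0; heap: [0-1 ALLOC][2-32 FREE]
Op 2: free(a) -> (freed a); heap: [0-32 FREE]
Op 3: b = malloc(10) -> b = 0; heap: [0-9 ALLOC][10-32 FREE]
Op 4: c = malloc(1) -> c = 10; heap: [0-9 ALLOC][10-10 ALLOC][11-32 FREE]
Op 5: free(c) -> (freed c); heap: [0-9 ALLOC][10-32 FREE]
Op 6: d = malloc(4) -> d = 10; heap: [0-9 ALLOC][10-13 ALLOC][14-32 FREE]
free(d): d = 10 -> block [10-13 ALLOC]; mark free, coalesce with adjacent free neighbors -> [0-9 ALLOC][10-32 FREE]

Answer: [0-9 ALLOC][10-32 FREE]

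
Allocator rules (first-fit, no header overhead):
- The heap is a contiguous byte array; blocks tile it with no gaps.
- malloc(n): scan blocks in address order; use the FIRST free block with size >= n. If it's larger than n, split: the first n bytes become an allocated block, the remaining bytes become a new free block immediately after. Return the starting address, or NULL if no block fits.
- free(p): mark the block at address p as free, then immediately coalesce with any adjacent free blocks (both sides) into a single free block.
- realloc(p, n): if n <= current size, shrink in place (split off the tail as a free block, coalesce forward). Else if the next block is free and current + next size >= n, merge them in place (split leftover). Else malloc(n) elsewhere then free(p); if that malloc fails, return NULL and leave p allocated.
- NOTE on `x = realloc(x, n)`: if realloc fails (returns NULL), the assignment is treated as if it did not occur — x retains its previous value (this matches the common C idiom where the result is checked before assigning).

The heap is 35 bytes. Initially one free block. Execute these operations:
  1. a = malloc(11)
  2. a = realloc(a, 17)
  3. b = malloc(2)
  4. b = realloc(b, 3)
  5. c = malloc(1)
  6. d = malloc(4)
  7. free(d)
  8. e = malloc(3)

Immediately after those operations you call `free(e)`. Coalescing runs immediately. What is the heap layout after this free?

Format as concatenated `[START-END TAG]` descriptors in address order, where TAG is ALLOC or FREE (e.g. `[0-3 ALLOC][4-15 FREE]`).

Answer: [0-16 ALLOC][17-19 ALLOC][20-20 ALLOC][21-34 FREE]

Derivation:
Op 1: a = malloc(11) -> a = 0; heap: [0-10 ALLOC][11-34 FREE]
Op 2: a = realloc(a, 17) -> a = 0; heap: [0-16 ALLOC][17-34 FREE]
Op 3: b = malloc(2) -> b = 17; heap: [0-16 ALLOC][17-18 ALLOC][19-34 FREE]
Op 4: b = realloc(b, 3) -> b = 17; heap: [0-16 ALLOC][17-19 ALLOC][20-34 FREE]
Op 5: c = malloc(1) -> c = 20; heap: [0-16 ALLOC][17-19 ALLOC][20-20 ALLOC][21-34 FREE]
Op 6: d = malloc(4) -> d = 21; heap: [0-16 ALLOC][17-19 ALLOC][20-20 ALLOC][21-24 ALLOC][25-34 FREE]
Op 7: free(d) -> (freed d); heap: [0-16 ALLOC][17-19 ALLOC][20-20 ALLOC][21-34 FREE]
Op 8: e = malloc(3) -> e = 21; heap: [0-16 ALLOC][17-19 ALLOC][20-20 ALLOC][21-23 ALLOC][24-34 FREE]
free(e): e = 21 -> block [21-23 ALLOC]; mark free, coalesce with adjacent free neighbors -> [0-16 ALLOC][17-19 ALLOC][20-20 ALLOC][21-34 FREE]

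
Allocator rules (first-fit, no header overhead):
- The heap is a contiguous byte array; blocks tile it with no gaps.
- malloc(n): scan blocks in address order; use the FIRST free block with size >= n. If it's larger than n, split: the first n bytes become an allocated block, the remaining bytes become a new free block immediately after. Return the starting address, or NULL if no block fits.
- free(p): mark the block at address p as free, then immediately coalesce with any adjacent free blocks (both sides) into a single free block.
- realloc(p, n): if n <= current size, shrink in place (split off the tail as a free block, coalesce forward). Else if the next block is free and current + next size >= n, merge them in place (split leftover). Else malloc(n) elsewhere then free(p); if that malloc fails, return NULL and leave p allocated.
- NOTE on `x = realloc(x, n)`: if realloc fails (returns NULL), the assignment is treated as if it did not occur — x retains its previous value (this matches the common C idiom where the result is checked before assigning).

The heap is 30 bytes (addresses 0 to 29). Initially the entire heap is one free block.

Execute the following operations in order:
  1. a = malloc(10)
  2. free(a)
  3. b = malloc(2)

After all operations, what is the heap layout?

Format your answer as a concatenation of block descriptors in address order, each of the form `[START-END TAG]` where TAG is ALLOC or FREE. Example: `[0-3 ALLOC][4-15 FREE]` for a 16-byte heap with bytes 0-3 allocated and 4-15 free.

Op 1: a = malloc(10) -> a = 0; heap: [0-9 ALLOC][10-29 FREE]
Op 2: free(a) -> (freed a); heap: [0-29 FREE]
Op 3: b = malloc(2) -> b = 0; heap: [0-1 ALLOC][2-29 FREE]

Answer: [0-1 ALLOC][2-29 FREE]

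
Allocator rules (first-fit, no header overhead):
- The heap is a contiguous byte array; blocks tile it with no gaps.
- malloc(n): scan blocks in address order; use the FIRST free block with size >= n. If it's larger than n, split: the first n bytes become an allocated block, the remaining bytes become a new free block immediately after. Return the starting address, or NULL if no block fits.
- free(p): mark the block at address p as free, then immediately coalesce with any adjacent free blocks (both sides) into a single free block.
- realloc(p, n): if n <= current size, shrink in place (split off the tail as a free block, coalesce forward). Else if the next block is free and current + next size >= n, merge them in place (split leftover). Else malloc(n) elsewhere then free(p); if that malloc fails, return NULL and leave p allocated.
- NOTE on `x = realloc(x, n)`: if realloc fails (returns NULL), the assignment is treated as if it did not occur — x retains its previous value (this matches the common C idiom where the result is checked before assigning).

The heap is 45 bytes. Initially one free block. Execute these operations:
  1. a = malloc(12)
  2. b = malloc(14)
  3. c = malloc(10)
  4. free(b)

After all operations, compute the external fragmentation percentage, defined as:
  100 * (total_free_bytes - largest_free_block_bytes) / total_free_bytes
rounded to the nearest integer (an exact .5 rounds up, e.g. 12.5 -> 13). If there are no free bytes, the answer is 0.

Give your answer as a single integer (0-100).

Answer: 39

Derivation:
Op 1: a = malloc(12) -> a = 0; heap: [0-11 ALLOC][12-44 FREE]
Op 2: b = malloc(14) -> b = 12; heap: [0-11 ALLOC][12-25 ALLOC][26-44 FREE]
Op 3: c = malloc(10) -> c = 26; heap: [0-11 ALLOC][12-25 ALLOC][26-35 ALLOC][36-44 FREE]
Op 4: free(b) -> (freed b); heap: [0-11 ALLOC][12-25 FREE][26-35 ALLOC][36-44 FREE]
Free blocks: [14 9] total_free=23 largest=14 -> 100*(23-14)/23 = 900/23 ≈ 39.130 -> rounds to 39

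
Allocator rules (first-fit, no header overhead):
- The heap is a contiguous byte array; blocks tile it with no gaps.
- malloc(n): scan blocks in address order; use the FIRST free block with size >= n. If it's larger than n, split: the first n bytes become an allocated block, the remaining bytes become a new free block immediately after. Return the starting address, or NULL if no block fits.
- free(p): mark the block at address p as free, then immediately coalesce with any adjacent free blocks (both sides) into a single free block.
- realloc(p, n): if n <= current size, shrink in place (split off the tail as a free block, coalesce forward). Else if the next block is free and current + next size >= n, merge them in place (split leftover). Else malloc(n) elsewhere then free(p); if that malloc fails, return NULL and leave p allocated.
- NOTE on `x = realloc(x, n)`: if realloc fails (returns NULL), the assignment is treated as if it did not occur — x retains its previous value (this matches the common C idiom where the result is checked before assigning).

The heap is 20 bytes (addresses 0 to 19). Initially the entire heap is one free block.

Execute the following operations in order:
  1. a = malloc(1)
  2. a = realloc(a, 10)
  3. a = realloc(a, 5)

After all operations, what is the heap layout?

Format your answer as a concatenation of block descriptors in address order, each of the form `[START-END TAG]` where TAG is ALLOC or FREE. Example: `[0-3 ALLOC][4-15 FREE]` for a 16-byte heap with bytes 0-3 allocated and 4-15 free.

Answer: [0-4 ALLOC][5-19 FREE]

Derivation:
Op 1: a = malloc(1) -> a = 0; heap: [0-0 ALLOC][1-19 FREE]
Op 2: a = realloc(a, 10) -> a = 0; heap: [0-9 ALLOC][10-19 FREE]
Op 3: a = realloc(a, 5) -> a = 0; heap: [0-4 ALLOC][5-19 FREE]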